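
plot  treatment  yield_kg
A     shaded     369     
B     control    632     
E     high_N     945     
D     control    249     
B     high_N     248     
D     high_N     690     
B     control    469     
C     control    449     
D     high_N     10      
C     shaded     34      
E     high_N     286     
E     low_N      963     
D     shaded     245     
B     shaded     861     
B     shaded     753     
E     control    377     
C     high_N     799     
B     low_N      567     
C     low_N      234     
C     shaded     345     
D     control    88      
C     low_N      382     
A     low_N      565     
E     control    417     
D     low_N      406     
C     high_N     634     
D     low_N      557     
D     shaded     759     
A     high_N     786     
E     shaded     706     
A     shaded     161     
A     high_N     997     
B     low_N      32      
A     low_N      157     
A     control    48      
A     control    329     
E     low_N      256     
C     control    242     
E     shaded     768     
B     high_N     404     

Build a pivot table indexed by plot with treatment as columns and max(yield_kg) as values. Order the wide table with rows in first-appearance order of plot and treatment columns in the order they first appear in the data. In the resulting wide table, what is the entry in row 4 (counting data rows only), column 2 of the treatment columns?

249

With rows in first-appearance order of plot, row 4 is plot=D. treatment columns in first-appearance order: shaded, control, high_N, low_N; column 2 is control.
Long rows with plot=D, treatment=control: max(249, 88) = 249.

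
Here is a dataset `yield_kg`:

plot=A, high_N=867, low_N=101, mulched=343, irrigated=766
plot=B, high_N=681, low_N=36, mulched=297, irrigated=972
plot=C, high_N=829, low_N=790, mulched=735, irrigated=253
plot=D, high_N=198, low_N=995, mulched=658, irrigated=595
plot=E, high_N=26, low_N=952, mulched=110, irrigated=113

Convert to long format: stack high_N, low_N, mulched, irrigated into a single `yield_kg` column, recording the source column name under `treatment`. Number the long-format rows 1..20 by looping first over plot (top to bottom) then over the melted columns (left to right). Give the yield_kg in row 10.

790

20 rows total (5 × 4). Row 10: index ⌊(10-1)/4⌋ = 2 into plot → C; (10-1) mod 4 = 1 into the melted columns → low_N.
So row 10 is (C, low_N, 790); yield_kg = 790.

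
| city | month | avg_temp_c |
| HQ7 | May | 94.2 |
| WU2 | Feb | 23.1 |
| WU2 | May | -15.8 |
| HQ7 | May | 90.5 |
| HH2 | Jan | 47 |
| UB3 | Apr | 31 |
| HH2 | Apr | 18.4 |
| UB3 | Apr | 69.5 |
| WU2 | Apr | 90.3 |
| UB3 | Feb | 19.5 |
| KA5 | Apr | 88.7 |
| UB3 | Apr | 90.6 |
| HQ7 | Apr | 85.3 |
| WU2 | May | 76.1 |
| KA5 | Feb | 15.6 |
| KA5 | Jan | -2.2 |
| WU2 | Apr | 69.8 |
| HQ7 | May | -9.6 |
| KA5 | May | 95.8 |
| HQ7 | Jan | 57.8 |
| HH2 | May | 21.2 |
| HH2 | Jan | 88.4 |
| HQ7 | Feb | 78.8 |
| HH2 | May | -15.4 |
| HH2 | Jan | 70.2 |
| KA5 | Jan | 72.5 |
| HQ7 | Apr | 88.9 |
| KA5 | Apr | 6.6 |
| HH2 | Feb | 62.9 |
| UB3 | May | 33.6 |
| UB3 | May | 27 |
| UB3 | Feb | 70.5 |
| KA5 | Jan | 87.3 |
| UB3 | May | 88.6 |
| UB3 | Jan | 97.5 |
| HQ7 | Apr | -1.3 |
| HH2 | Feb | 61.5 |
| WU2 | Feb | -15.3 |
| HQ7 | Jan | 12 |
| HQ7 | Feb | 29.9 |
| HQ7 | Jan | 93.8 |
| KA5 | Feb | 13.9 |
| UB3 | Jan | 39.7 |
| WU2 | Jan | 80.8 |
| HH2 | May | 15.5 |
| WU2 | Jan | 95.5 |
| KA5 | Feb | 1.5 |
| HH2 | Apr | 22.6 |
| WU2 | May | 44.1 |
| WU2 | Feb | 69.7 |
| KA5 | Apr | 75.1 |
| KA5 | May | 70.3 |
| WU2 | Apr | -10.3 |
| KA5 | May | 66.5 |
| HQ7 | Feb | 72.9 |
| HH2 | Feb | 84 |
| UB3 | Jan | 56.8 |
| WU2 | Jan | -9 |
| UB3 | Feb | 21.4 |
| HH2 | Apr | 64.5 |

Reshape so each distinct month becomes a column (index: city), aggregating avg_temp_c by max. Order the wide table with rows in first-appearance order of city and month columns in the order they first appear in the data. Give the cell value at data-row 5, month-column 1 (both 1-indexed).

With rows in first-appearance order of city, row 5 is city=KA5. month columns in first-appearance order: May, Feb, Jan, Apr; column 1 is May.
Long rows with city=KA5, month=May: max(95.8, 70.3, 66.5) = 95.8.

95.8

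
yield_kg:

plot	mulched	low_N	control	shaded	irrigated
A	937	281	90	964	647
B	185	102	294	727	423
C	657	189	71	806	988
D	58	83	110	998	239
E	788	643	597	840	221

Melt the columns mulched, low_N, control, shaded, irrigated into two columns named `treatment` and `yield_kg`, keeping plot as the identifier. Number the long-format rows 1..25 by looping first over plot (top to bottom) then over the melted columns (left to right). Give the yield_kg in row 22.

643

25 rows total (5 × 5). Row 22: index ⌊(22-1)/5⌋ = 4 into plot → E; (22-1) mod 5 = 1 into the melted columns → low_N.
So row 22 is (E, low_N, 643); yield_kg = 643.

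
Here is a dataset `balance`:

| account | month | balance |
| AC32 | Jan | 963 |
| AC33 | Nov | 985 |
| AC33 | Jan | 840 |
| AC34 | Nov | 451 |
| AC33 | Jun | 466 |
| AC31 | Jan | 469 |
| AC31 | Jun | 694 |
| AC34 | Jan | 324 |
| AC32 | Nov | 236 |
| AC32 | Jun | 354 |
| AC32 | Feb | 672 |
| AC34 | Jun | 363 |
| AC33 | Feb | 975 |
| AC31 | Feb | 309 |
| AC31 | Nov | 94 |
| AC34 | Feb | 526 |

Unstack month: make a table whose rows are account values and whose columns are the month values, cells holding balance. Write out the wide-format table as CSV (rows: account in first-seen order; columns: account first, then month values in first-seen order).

account,Jan,Nov,Jun,Feb
AC32,963,236,354,672
AC33,840,985,466,975
AC34,324,451,363,526
AC31,469,94,694,309

Columns: account plus the 4 distinct month values (Jan, Nov, Jun, Feb).
For example, row AC32 column Jan takes balance=963 from the long row (AC32, Jan).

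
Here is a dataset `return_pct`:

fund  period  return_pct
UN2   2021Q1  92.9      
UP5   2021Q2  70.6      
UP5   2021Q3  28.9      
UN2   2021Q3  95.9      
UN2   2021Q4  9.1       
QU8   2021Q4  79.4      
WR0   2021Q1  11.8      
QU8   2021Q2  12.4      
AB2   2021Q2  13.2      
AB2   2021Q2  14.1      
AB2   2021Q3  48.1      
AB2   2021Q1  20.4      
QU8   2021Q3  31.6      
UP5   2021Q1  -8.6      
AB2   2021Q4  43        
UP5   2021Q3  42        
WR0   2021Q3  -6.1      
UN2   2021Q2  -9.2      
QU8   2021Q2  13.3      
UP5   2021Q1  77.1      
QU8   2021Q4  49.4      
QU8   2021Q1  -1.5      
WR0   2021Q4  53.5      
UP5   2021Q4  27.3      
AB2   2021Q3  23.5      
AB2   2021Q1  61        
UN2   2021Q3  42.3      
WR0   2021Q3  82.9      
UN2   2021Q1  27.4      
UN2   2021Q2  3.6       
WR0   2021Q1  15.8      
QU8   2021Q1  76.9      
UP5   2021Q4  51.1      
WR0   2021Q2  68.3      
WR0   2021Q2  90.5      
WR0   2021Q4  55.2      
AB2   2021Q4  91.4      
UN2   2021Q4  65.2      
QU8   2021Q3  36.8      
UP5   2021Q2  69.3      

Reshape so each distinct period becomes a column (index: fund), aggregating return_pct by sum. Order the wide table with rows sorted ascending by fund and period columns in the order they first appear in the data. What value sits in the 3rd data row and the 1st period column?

120.3

With rows sorted ascending by fund, row 3 is fund=UN2. period columns in first-appearance order: 2021Q1, 2021Q2, 2021Q3, 2021Q4; column 1 is 2021Q1.
Long rows with fund=UN2, period=2021Q1: 92.9 + 27.4 = 120.3.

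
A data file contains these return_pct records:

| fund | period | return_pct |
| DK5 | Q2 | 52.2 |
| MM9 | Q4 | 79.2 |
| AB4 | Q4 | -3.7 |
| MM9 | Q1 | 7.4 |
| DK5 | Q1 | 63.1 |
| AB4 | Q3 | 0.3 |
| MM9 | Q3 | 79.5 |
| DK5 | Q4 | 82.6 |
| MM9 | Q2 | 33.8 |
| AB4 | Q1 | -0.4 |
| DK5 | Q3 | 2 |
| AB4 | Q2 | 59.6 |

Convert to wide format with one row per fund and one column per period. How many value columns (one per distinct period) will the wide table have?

4 distinct period values: Q1, Q2, Q3, Q4.

4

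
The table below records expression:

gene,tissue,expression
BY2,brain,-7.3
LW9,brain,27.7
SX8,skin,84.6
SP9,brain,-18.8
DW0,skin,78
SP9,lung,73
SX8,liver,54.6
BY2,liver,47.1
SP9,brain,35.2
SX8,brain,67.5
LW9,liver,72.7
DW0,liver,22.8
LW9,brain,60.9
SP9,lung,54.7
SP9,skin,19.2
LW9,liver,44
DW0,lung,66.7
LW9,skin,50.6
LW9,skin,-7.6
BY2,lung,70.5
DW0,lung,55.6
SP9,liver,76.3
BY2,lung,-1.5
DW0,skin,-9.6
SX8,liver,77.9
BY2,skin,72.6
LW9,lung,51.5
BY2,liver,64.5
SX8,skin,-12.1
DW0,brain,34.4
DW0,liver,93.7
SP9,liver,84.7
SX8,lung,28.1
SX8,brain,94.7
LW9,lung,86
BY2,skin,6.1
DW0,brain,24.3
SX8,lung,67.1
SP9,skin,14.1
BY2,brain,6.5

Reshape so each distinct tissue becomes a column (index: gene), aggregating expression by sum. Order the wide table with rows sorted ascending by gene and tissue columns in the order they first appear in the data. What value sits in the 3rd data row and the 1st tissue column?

88.6

With rows sorted ascending by gene, row 3 is gene=LW9. tissue columns in first-appearance order: brain, skin, lung, liver; column 1 is brain.
Long rows with gene=LW9, tissue=brain: 27.7 + 60.9 = 88.6.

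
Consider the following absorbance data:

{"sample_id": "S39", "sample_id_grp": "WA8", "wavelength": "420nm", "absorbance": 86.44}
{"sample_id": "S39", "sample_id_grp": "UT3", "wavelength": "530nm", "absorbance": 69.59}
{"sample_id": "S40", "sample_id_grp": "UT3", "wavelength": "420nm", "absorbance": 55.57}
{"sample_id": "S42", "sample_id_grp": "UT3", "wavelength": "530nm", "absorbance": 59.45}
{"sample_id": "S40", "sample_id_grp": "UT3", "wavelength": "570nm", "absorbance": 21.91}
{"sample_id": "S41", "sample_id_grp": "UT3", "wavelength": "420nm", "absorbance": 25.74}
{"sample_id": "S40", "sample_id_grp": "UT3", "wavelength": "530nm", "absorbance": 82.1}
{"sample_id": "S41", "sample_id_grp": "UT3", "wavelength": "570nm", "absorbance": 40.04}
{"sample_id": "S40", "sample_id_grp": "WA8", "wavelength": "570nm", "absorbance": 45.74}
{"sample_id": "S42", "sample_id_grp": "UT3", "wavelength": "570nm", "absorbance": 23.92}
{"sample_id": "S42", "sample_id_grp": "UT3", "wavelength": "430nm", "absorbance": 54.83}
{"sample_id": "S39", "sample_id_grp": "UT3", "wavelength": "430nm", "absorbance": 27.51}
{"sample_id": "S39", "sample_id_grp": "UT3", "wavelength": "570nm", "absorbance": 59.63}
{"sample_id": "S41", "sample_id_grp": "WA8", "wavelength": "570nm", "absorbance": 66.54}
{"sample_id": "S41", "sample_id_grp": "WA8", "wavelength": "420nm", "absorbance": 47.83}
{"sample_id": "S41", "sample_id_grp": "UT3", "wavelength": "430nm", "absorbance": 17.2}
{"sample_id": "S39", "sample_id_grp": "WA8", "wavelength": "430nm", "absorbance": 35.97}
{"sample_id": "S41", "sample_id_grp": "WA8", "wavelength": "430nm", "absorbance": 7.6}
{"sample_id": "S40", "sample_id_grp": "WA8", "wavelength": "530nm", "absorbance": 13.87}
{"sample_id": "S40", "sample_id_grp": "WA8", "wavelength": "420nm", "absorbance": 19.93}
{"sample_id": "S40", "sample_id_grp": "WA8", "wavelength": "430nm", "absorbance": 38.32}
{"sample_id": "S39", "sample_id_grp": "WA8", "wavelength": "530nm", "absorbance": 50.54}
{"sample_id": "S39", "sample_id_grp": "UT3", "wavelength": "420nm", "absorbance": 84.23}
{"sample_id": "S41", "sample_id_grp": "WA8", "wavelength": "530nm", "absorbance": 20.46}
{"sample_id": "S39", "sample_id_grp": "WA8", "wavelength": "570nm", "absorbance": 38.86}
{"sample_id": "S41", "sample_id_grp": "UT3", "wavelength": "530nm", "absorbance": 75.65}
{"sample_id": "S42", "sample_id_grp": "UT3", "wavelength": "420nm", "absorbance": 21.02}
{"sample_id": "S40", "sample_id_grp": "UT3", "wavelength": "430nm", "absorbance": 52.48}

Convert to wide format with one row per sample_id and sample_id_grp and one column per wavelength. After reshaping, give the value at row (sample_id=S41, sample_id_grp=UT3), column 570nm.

Wide layout: rows indexed by sample_id and sample_id_grp, columns are the 4 distinct wavelength values (420nm, 530nm, 570nm, 430nm).
Cell (sample_id=S41, sample_id_grp=UT3, wavelength=570nm) draws from the long row where sample_id=S41, sample_id_grp=UT3 and wavelength=570nm, which has absorbance=40.04.

40.04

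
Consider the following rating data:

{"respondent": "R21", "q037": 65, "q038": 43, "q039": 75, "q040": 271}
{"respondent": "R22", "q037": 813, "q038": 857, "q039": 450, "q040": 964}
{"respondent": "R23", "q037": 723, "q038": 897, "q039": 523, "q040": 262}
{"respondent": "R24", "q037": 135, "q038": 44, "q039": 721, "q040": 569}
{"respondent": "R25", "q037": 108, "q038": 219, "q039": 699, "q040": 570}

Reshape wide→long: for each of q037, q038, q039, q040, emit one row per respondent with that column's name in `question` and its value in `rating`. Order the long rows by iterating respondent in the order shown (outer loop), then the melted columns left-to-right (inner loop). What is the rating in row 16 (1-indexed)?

20 rows total (5 × 4). Row 16: index ⌊(16-1)/4⌋ = 3 into respondent → R24; (16-1) mod 4 = 3 into the melted columns → q040.
So row 16 is (R24, q040, 569); rating = 569.

569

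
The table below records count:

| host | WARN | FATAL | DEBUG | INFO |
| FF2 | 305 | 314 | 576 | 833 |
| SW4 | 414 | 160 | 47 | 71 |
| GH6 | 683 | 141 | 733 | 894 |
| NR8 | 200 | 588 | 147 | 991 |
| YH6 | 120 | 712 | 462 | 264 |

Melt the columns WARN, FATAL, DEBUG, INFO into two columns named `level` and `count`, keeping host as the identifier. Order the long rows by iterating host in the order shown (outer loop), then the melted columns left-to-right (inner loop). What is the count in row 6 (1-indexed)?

20 rows total (5 × 4). Row 6: index ⌊(6-1)/4⌋ = 1 into host → SW4; (6-1) mod 4 = 1 into the melted columns → FATAL.
So row 6 is (SW4, FATAL, 160); count = 160.

160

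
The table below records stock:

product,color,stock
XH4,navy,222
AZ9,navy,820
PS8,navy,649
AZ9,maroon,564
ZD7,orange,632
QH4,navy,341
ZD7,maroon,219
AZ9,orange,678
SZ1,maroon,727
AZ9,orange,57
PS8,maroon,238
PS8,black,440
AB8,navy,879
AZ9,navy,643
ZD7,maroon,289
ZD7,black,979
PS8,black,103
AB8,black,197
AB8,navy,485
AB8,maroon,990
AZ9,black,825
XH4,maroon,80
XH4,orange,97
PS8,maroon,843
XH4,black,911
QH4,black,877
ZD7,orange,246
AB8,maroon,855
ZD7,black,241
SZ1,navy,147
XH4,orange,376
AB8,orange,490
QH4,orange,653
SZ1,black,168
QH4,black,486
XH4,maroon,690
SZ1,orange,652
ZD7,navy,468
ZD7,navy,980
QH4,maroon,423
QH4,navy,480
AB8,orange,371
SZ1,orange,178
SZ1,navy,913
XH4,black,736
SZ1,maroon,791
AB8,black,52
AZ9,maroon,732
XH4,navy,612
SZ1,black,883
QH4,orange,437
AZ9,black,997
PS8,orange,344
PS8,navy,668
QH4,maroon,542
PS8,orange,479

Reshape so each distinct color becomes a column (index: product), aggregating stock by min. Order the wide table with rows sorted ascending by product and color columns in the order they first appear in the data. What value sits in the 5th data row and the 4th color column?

With rows sorted ascending by product, row 5 is product=SZ1. color columns in first-appearance order: navy, maroon, orange, black; column 4 is black.
Long rows with product=SZ1, color=black: min(168, 883) = 168.

168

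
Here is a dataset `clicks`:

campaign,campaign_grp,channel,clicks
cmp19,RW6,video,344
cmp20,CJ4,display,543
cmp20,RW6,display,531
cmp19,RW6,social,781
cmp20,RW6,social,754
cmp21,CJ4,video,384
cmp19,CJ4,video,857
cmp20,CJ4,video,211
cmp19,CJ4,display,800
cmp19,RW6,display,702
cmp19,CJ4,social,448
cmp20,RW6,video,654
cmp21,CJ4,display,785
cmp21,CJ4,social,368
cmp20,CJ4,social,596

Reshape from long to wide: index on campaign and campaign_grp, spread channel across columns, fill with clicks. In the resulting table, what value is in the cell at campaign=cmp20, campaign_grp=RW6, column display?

531

Wide layout: rows indexed by campaign and campaign_grp, columns are the 3 distinct channel values (video, display, social).
Cell (campaign=cmp20, campaign_grp=RW6, channel=display) draws from the long row where campaign=cmp20, campaign_grp=RW6 and channel=display, which has clicks=531.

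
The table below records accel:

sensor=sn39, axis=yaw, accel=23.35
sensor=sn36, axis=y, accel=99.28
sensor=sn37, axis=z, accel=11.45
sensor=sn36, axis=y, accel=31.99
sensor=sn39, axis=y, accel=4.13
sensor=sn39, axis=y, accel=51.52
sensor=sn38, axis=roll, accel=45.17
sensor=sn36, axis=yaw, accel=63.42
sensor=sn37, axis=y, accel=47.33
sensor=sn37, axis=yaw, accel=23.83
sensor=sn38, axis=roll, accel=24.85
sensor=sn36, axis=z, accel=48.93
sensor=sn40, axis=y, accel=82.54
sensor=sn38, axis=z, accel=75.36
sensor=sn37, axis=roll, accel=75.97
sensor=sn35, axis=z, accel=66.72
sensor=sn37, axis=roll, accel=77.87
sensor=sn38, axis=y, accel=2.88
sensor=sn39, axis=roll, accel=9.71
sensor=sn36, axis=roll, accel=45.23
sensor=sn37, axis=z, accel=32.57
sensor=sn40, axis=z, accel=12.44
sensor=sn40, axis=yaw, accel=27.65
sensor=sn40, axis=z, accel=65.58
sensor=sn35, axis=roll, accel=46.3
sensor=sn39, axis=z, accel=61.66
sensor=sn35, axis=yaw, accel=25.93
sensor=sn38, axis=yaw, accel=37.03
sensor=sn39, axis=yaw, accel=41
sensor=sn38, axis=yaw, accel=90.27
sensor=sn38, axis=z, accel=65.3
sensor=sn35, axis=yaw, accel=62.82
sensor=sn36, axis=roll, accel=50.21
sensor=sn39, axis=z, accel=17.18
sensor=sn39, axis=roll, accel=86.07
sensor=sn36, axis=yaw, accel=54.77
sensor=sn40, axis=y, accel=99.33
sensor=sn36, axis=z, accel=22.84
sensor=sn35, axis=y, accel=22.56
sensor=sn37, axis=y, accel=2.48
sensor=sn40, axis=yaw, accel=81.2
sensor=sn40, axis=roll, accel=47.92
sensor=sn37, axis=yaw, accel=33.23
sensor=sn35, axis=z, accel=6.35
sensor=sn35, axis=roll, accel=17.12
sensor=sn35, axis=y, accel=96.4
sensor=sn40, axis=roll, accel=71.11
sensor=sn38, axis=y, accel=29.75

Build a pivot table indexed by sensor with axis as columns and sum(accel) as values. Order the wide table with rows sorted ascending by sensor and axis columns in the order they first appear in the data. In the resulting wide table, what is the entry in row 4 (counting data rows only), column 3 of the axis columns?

140.66

With rows sorted ascending by sensor, row 4 is sensor=sn38. axis columns in first-appearance order: yaw, y, z, roll; column 3 is z.
Long rows with sensor=sn38, axis=z: 75.36 + 65.3 = 140.66.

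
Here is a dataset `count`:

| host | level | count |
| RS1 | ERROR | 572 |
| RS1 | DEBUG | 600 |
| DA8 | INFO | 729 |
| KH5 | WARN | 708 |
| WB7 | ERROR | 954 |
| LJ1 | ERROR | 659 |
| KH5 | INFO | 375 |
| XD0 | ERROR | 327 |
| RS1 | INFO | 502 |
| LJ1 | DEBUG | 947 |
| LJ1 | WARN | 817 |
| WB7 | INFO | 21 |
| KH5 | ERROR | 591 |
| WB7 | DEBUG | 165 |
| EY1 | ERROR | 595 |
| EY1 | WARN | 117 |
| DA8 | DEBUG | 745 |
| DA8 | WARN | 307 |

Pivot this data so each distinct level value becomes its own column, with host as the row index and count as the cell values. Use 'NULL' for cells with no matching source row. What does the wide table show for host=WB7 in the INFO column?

The long row with host=WB7, level=INFO has count=21.

21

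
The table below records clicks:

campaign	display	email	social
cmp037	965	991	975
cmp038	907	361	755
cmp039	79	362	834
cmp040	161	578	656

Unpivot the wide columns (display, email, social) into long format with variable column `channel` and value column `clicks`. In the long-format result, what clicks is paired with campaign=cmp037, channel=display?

965

Unpivoting turns each (campaign, wide-column) pair into one long row.
The wide cell at row cmp037, column display holds 965, so the long row (cmp037, display) has clicks=965.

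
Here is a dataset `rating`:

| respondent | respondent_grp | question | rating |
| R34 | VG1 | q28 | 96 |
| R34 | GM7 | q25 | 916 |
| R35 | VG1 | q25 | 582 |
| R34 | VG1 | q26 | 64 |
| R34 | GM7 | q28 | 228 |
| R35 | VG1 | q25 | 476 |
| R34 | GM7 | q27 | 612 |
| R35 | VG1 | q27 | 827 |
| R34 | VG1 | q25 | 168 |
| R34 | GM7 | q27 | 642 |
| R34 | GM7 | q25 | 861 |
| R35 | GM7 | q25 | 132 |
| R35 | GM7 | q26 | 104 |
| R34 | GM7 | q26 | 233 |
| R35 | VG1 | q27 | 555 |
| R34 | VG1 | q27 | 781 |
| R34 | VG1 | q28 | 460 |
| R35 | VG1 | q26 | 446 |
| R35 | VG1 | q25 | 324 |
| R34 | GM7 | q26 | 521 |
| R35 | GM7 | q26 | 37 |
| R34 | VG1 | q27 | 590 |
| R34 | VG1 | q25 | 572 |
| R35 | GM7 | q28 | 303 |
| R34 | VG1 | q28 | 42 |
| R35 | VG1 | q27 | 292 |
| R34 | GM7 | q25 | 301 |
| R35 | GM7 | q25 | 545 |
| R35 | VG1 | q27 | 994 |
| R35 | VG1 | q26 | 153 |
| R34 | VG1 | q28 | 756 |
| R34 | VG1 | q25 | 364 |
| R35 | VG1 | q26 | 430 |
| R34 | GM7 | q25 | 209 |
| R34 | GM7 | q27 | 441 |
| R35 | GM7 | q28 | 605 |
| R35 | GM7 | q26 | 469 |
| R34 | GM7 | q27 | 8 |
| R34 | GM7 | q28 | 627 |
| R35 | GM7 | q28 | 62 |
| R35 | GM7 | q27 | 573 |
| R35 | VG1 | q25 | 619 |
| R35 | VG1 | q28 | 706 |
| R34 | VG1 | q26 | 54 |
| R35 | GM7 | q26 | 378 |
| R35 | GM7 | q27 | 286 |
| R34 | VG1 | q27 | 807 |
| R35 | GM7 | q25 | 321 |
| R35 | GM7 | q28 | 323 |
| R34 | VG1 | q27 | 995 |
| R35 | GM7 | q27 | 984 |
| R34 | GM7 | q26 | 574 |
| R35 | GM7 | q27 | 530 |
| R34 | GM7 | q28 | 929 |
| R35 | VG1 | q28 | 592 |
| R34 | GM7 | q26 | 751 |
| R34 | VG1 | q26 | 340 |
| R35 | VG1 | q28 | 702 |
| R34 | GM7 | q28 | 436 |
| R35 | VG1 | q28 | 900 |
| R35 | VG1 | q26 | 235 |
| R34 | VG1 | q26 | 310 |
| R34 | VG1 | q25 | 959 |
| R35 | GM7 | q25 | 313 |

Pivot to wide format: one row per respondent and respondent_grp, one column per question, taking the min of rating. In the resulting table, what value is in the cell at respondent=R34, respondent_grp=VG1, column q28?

42

Rows with respondent=R34, respondent_grp=VG1 and question=q28: rating values are 96, 460, 42, 756.
min(96, 460, 42, 756) = 42.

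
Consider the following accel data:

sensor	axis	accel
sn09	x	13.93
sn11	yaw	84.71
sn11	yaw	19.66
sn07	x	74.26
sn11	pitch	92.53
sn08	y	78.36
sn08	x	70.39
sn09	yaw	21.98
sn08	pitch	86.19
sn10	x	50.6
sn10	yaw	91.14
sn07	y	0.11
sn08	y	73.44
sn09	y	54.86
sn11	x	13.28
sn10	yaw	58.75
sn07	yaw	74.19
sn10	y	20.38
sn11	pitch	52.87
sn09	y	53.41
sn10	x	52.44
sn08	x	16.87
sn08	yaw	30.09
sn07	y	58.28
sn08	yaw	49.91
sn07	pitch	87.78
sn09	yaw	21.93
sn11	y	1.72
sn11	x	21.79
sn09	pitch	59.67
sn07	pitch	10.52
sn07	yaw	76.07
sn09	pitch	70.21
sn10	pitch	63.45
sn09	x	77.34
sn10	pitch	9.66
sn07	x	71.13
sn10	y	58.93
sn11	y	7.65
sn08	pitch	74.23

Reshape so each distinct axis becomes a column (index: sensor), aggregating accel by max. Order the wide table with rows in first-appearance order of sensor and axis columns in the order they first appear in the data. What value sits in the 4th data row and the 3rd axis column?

86.19

With rows in first-appearance order of sensor, row 4 is sensor=sn08. axis columns in first-appearance order: x, yaw, pitch, y; column 3 is pitch.
Long rows with sensor=sn08, axis=pitch: max(86.19, 74.23) = 86.19.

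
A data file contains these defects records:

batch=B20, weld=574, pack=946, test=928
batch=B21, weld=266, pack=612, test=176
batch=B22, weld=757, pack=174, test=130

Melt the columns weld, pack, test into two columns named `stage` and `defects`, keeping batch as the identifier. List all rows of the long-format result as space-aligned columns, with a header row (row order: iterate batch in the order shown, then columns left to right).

batch  stage  defects
B20    weld   574    
B20    pack   946    
B20    test   928    
B21    weld   266    
B21    pack   612    
B21    test   176    
B22    weld   757    
B22    pack   174    
B22    test   130    

Each (batch, column) pair becomes one row: 3 × 3 = 9 rows.
For example, (B20, weld) → defects=574.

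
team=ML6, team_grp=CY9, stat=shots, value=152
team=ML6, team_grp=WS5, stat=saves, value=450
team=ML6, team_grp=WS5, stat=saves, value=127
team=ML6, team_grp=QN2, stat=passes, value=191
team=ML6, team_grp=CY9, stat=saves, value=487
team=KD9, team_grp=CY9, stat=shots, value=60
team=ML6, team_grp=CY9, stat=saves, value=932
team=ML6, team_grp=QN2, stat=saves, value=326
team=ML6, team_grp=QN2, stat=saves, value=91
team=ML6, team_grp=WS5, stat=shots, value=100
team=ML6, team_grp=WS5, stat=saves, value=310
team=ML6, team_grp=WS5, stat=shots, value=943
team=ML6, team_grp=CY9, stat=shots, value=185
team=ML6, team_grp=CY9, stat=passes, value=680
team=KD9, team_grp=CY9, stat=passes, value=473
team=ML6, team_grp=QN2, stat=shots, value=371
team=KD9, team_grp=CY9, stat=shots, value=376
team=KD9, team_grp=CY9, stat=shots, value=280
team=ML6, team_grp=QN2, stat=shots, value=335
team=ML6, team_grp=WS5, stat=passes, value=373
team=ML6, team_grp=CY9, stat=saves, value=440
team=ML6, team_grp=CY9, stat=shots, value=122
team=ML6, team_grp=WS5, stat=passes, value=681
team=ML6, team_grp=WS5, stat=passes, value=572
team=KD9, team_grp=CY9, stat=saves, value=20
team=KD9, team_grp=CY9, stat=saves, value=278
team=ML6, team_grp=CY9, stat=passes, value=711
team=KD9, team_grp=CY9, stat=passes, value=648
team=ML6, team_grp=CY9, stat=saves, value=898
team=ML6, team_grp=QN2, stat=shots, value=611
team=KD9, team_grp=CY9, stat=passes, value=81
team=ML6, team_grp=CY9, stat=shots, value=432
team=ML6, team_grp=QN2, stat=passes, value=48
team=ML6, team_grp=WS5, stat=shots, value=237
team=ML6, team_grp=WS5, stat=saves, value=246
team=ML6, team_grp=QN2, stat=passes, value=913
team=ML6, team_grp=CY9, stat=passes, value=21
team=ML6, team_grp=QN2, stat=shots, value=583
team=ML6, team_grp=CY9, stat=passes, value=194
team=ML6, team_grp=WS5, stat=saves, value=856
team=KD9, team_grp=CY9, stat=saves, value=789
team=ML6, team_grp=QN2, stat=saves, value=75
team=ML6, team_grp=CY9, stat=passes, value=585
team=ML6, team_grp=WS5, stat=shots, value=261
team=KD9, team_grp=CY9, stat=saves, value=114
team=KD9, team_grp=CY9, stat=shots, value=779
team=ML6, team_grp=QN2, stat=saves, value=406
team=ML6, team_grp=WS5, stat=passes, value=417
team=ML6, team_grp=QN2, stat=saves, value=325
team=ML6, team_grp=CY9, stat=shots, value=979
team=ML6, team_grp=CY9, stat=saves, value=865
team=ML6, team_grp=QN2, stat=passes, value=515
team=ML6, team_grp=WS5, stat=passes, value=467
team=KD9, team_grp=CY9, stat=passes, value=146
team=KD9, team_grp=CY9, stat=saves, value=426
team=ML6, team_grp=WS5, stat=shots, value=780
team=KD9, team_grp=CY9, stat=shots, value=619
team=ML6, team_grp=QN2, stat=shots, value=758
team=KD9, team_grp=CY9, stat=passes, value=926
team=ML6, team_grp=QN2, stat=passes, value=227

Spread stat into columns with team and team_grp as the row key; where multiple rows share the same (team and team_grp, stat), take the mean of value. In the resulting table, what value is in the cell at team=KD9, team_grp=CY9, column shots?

422.80

Rows with team=KD9, team_grp=CY9 and stat=shots: value values are 60, 376, 280, 779, 619.
(60 + 376 + 280 + 779 + 619) / 5 = 422.80.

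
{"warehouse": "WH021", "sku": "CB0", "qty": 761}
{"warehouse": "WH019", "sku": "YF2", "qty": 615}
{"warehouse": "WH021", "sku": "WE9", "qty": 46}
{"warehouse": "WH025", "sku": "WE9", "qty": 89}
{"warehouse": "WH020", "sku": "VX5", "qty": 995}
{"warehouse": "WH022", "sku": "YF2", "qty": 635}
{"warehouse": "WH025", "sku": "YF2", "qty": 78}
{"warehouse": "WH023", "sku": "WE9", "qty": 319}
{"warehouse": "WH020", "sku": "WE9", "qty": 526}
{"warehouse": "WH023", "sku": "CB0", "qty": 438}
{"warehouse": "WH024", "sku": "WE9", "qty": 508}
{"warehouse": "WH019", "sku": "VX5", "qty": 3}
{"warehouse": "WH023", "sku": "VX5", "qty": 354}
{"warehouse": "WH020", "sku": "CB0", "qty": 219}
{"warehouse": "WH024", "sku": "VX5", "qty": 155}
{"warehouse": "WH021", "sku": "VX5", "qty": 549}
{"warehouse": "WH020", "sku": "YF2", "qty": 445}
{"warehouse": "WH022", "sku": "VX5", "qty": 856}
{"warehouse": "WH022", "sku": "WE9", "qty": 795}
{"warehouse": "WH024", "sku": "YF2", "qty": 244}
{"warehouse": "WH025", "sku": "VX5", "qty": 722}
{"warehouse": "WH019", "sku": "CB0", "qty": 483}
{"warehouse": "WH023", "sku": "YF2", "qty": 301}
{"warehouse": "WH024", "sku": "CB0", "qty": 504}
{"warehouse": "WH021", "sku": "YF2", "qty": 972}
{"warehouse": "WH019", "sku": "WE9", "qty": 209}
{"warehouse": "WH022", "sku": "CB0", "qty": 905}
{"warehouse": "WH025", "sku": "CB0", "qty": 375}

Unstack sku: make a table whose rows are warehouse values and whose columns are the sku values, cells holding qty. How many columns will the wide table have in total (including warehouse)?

1 column for warehouse plus 4 distinct sku values → 5 columns.

5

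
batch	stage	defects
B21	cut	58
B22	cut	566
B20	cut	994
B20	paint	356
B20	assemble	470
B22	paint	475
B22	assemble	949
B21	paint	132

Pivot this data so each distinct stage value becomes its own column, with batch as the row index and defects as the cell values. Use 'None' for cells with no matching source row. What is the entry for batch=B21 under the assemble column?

No long-format row has batch=B21 and stage=assemble, so the cell is None.

None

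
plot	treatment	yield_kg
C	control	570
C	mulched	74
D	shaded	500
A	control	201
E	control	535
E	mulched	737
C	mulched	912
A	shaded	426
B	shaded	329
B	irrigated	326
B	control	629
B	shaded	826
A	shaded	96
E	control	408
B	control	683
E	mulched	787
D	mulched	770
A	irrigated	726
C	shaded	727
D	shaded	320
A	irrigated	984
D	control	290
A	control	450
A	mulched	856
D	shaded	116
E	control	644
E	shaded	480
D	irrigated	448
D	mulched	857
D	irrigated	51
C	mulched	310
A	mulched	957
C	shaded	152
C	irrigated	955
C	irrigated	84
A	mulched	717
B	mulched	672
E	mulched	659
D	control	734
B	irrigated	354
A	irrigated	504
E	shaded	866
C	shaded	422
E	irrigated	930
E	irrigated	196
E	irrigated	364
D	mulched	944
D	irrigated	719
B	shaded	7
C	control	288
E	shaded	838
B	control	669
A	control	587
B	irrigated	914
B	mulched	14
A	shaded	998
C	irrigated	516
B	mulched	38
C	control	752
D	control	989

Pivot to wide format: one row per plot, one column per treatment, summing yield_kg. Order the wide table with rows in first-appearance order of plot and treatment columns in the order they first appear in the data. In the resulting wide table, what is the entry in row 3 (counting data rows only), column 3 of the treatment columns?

1520

With rows in first-appearance order of plot, row 3 is plot=A. treatment columns in first-appearance order: control, mulched, shaded, irrigated; column 3 is shaded.
Long rows with plot=A, treatment=shaded: 426 + 96 + 998 = 1520.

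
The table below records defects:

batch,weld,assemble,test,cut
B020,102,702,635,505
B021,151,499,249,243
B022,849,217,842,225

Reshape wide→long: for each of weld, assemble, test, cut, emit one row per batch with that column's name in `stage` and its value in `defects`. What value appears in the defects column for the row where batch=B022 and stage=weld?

Unpivoting turns each (batch, wide-column) pair into one long row.
The wide cell at row B022, column weld holds 849, so the long row (B022, weld) has defects=849.

849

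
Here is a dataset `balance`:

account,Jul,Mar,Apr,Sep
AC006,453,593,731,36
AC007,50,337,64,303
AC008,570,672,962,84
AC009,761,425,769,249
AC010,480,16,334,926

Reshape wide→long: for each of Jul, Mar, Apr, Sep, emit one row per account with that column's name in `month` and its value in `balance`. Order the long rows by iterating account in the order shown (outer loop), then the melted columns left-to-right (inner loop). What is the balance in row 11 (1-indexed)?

962

20 rows total (5 × 4). Row 11: index ⌊(11-1)/4⌋ = 2 into account → AC008; (11-1) mod 4 = 2 into the melted columns → Apr.
So row 11 is (AC008, Apr, 962); balance = 962.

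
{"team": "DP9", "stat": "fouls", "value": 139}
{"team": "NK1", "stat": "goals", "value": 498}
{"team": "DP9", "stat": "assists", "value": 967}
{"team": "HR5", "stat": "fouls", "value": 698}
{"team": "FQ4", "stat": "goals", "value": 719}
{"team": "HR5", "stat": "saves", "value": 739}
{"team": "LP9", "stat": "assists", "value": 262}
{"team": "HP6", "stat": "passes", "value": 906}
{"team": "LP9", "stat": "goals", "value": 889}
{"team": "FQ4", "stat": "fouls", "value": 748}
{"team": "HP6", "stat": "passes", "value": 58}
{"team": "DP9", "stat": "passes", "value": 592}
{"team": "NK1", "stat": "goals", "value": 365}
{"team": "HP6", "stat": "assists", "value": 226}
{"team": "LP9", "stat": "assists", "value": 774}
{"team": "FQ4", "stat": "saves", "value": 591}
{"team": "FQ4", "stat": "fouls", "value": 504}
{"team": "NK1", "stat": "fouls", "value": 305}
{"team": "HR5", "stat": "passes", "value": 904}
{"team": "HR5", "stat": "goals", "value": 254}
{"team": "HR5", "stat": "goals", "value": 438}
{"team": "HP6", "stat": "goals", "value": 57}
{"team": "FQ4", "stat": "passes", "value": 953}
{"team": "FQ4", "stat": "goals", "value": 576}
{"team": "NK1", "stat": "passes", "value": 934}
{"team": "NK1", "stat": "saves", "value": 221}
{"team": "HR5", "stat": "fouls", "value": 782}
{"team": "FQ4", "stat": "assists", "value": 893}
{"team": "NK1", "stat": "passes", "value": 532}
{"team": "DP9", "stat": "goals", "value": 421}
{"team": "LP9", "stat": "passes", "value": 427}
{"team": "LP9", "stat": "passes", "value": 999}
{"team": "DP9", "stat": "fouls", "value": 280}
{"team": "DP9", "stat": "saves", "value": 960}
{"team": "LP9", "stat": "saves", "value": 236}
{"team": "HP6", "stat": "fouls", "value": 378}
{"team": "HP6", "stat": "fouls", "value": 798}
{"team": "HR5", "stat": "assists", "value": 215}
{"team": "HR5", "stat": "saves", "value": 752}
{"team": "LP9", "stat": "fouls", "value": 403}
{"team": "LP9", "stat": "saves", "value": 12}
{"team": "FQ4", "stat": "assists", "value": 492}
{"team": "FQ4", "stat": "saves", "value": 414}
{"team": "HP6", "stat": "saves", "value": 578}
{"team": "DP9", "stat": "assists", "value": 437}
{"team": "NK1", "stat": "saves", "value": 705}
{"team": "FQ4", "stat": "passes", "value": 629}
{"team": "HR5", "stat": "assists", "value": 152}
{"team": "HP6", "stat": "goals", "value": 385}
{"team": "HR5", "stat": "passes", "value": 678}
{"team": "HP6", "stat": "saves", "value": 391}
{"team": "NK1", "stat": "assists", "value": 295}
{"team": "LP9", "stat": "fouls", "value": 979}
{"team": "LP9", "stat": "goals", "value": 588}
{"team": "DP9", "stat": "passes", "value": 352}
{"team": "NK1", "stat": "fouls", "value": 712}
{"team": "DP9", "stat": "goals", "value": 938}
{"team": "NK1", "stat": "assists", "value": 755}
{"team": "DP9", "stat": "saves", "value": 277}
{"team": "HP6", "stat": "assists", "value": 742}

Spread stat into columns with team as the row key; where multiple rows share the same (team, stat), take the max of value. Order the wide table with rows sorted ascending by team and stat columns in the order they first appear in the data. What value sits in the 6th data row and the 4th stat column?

705

With rows sorted ascending by team, row 6 is team=NK1. stat columns in first-appearance order: fouls, goals, assists, saves, passes; column 4 is saves.
Long rows with team=NK1, stat=saves: max(221, 705) = 705.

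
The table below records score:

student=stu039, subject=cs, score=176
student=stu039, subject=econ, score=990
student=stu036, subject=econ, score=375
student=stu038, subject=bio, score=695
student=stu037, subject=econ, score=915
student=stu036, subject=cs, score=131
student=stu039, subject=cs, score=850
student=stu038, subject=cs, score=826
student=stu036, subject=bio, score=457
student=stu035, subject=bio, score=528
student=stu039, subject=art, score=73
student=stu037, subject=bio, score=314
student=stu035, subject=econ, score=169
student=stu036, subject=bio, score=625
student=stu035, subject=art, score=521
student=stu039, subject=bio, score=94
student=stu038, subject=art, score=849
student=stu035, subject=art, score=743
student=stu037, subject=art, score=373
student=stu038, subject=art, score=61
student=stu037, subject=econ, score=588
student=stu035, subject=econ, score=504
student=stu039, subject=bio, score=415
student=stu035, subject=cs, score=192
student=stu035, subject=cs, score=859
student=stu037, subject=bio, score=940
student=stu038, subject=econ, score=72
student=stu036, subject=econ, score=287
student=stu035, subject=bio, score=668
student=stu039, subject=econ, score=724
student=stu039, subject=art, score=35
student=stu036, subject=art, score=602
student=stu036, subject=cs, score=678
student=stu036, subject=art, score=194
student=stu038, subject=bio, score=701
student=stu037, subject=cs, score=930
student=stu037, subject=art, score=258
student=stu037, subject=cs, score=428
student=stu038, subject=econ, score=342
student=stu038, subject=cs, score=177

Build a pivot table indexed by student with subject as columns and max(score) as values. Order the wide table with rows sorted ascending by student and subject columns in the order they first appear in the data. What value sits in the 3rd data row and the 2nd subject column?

With rows sorted ascending by student, row 3 is student=stu037. subject columns in first-appearance order: cs, econ, bio, art; column 2 is econ.
Long rows with student=stu037, subject=econ: max(915, 588) = 915.

915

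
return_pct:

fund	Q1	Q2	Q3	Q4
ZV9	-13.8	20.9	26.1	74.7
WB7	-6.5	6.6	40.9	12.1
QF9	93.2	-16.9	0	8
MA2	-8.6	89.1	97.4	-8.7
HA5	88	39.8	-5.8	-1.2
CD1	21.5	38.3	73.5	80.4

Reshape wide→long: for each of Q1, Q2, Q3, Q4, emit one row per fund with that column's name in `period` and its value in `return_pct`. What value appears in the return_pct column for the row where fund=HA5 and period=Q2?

Unpivoting turns each (fund, wide-column) pair into one long row.
The wide cell at row HA5, column Q2 holds 39.8, so the long row (HA5, Q2) has return_pct=39.8.

39.8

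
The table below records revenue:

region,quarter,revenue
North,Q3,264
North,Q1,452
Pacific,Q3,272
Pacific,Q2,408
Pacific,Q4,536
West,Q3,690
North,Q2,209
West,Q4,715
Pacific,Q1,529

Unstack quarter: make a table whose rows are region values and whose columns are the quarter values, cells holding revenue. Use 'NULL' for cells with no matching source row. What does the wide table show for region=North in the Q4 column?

No long-format row has region=North and quarter=Q4, so the cell is NULL.

NULL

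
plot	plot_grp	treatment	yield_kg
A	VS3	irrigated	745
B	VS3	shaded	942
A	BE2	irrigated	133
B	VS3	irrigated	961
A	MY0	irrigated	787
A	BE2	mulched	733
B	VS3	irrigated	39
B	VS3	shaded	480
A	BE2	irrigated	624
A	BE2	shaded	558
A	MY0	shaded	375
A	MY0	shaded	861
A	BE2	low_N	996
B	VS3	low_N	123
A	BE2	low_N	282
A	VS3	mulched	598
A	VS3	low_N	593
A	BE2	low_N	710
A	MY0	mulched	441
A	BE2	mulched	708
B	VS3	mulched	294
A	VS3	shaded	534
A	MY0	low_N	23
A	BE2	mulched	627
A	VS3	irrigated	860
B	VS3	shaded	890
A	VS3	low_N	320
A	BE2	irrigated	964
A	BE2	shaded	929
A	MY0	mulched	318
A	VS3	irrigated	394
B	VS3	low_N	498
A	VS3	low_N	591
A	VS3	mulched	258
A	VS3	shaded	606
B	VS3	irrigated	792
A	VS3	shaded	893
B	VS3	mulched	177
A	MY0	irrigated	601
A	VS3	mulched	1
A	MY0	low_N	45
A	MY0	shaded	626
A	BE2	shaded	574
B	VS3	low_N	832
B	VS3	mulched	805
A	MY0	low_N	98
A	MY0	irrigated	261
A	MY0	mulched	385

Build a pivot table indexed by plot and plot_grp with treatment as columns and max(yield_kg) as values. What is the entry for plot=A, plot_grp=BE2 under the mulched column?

Rows with plot=A, plot_grp=BE2 and treatment=mulched: yield_kg values are 733, 708, 627.
max(733, 708, 627) = 733.

733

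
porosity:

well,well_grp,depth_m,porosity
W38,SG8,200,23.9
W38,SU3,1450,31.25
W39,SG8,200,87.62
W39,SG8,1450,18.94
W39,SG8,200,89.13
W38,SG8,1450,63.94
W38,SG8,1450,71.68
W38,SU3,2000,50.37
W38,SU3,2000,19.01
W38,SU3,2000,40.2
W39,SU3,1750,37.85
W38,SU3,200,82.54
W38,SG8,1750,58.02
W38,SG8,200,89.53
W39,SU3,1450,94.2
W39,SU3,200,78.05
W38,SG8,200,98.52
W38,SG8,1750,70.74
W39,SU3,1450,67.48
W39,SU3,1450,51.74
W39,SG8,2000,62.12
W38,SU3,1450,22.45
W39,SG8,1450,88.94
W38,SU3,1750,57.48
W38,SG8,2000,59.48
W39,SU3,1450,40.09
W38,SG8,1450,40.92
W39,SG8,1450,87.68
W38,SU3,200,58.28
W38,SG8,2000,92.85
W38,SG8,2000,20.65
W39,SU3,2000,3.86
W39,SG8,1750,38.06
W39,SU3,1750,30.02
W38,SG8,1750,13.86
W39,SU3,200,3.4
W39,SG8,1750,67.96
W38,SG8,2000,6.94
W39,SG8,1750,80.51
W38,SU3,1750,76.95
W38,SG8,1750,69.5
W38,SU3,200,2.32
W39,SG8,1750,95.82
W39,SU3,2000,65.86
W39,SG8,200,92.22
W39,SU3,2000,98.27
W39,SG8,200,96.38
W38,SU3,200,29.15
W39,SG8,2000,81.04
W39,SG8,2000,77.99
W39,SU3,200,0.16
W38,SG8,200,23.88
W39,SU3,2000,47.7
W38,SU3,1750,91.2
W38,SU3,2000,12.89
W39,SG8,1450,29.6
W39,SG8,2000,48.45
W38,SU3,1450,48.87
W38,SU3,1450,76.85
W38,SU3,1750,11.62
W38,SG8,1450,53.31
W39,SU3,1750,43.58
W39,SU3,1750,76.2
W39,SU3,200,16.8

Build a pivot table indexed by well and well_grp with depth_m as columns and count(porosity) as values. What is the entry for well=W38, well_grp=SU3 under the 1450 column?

4

Rows with well=W38, well_grp=SU3 and depth_m=1450: porosity values are 31.25, 22.45, 48.87, 76.85.
4 rows match — count = 4.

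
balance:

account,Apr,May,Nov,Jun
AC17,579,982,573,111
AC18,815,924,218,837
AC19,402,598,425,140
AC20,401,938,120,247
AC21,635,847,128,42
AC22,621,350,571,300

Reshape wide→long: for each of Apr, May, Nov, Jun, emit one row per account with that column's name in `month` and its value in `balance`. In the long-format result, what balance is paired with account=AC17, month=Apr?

579

Unpivoting turns each (account, wide-column) pair into one long row.
The wide cell at row AC17, column Apr holds 579, so the long row (AC17, Apr) has balance=579.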